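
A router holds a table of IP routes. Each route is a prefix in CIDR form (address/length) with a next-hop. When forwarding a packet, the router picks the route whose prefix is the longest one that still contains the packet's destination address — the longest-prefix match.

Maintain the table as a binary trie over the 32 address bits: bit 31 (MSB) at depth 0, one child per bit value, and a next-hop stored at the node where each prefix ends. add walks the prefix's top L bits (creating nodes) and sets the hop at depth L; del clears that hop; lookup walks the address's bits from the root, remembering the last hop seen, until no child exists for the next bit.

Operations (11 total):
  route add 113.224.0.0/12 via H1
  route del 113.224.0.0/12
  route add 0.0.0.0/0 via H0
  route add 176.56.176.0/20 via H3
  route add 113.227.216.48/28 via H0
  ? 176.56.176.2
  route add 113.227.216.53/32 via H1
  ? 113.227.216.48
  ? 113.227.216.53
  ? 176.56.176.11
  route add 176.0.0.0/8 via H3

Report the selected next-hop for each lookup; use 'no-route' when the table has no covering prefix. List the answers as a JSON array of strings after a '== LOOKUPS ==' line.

Trace:
  add 113.224.0.0/12 -> H1 at depth 12
  del 113.224.0.0/12 (clear depth 12)
  add 0.0.0.0/0 -> H0 at depth 0
  add 176.56.176.0/20 -> H3 at depth 20
  add 113.227.216.48/28 -> H0 at depth 28
  lookup 176.56.176.2: bits 10110000001110001011 walk d0:H0→d1:-→d2:-→d3:-→d4:-→d5:-→d6:-→d7:-→d8:-→d9:-→d10:-→d11:-→d12:-→d13:-→d14:-→d15:-→d16:-→d17:-→d18:-→d19:-→d20:H3 -> H3
  add 113.227.216.53/32 -> H1 at depth 32
  lookup 113.227.216.48: bits 01110001111000111101100000110 walk d0:H0→d1:-→d2:-→d3:-→d4:-→d5:-→d6:-→d7:-→d8:-→d9:-→d10:-→d11:-→d12:-→d13:-→d14:-→d15:-→d16:-→d17:-→d18:-→d19:-→d20:-→d21:-→d22:-→d23:-→d24:-→d25:-→d26:-→d27:-→d28:H0→d29:- -> H0
  lookup 113.227.216.53: bits 01110001111000111101100000110101 walk d0:H0→d1:-→d2:-→d3:-→d4:-→d5:-→d6:-→d7:-→d8:-→d9:-→d10:-→d11:-→d12:-→d13:-→d14:-→d15:-→d16:-→d17:-→d18:-→d19:-→d20:-→d21:-→d22:-→d23:-→d24:-→d25:-→d26:-→d27:-→d28:H0→d29:-→d30:-→d31:-→d32:H1 -> H1
  lookup 176.56.176.11: bits 10110000001110001011 walk d0:H0→d1:-→d2:-→d3:-→d4:-→d5:-→d6:-→d7:-→d8:-→d9:-→d10:-→d11:-→d12:-→d13:-→d14:-→d15:-→d16:-→d17:-→d18:-→d19:-→d20:H3 -> H3
  add 176.0.0.0/8 -> H3 at depth 8

== LOOKUPS ==
["H3","H0","H1","H3"]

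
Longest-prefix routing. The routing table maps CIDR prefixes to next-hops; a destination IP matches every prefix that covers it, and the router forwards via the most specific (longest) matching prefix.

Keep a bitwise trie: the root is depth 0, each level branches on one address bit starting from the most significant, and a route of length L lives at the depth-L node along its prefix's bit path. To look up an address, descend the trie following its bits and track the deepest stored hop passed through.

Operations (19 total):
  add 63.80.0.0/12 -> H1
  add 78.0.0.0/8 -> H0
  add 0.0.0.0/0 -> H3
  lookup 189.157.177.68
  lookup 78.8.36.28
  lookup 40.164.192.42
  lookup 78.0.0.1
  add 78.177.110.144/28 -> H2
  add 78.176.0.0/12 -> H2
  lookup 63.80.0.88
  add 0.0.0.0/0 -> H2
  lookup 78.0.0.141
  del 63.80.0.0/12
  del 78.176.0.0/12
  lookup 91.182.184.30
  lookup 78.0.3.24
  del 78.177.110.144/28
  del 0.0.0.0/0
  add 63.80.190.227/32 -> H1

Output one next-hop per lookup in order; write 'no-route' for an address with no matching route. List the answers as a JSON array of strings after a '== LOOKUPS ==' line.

Process each operation:
  + 63.80.0.0/12 (H1) depth=12
  + 78.0.0.0/8 (H0) depth=8
  + 0.0.0.0/0 (H3) depth=0
  ? 189.157.177.68  path d0:H3  best=H3
  ? 78.8.36.28  path d0:H3→d1:-→d2:-→d3:-→d4:-→d5:-→d6:-→d7:-→d8:H0  best=H0
  ? 40.164.192.42  path d0:H3→d1:-→d2:-→d3:-  best=H3
  ? 78.0.0.1  path d0:H3→d1:-→d2:-→d3:-→d4:-→d5:-→d6:-→d7:-→d8:H0  best=H0
  + 78.177.110.144/28 (H2) depth=28
  + 78.176.0.0/12 (H2) depth=12
  ? 63.80.0.88  path d0:H3→d1:-→d2:-→d3:-→d4:-→d5:-→d6:-→d7:-→d8:-→d9:-→d10:-→d11:-→d12:H1  best=H1
  + 0.0.0.0/0 (H2) depth=0
  ? 78.0.0.141  path d0:H2→d1:-→d2:-→d3:-→d4:-→d5:-→d6:-→d7:-→d8:H0  best=H0
  - 63.80.0.0/12 clear@12
  - 78.176.0.0/12 clear@12
  ? 91.182.184.30  path d0:H2→d1:-→d2:-→d3:-  best=H2
  ? 78.0.3.24  path d0:H2→d1:-→d2:-→d3:-→d4:-→d5:-→d6:-→d7:-→d8:H0  best=H0
  - 78.177.110.144/28 clear@28
  - 0.0.0.0/0 clear@0
  + 63.80.190.227/32 (H1) depth=32

== LOOKUPS ==
["H3","H0","H3","H0","H1","H0","H2","H0"]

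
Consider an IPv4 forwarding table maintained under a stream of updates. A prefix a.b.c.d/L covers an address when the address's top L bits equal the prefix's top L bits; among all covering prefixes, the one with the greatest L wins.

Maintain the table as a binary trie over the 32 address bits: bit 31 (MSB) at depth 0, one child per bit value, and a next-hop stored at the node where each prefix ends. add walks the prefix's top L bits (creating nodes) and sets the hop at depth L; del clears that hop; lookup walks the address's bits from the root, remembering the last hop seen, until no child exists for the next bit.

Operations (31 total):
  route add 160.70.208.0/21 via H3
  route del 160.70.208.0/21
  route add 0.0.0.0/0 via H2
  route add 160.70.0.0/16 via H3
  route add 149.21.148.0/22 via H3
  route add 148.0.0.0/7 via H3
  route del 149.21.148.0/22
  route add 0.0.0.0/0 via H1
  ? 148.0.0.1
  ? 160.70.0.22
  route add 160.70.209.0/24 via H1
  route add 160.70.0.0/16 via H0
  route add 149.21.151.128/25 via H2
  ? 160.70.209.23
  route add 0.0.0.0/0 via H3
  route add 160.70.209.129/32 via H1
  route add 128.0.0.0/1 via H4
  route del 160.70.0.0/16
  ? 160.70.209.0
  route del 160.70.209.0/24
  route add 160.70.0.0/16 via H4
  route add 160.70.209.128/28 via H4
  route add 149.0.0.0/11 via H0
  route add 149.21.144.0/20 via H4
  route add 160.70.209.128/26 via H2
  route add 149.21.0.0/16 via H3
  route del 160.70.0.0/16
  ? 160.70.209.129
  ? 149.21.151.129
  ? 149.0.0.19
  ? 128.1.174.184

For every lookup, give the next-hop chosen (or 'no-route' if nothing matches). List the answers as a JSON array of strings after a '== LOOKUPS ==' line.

Trace:
  + 160.70.208.0/21 (H3) depth=21
  - 160.70.208.0/21 clear@21
  + 0.0.0.0/0 (H2) depth=0
  + 160.70.0.0/16 (H3) depth=16
  + 149.21.148.0/22 (H3) depth=22
  + 148.0.0.0/7 (H3) depth=7
  - 149.21.148.0/22 clear@22
  + 0.0.0.0/0 (H1) depth=0
  lookup 148.0.0.1: bits 1001010 walk d0:H1→d1:-→d2:-→d3:-→d4:-→d5:-→d6:-→d7:H3 -> H3
  lookup 160.70.0.22: bits 1010000001000110 walk d0:H1→d1:-→d2:-→d3:-→d4:-→d5:-→d6:-→d7:-→d8:-→d9:-→d10:-→d11:-→d12:-→d13:-→d14:-→d15:-→d16:H3 -> H3
  + 160.70.209.0/24 (H1) depth=24
  + 160.70.0.0/16 (H0) depth=16
  + 149.21.151.128/25 (H2) depth=25
  lookup 160.70.209.23: bits 101000000100011011010001 walk d0:H1→d1:-→d2:-→d3:-→d4:-→d5:-→d6:-→d7:-→d8:-→d9:-→d10:-→d11:-→d12:-→d13:-→d14:-→d15:-→d16:H0→d17:-→d18:-→d19:-→d20:-→d21:-→d22:-→d23:-→d24:H1 -> H1
  + 0.0.0.0/0 (H3) depth=0
  + 160.70.209.129/32 (H1) depth=32
  + 128.0.0.0/1 (H4) depth=1
  - 160.70.0.0/16 clear@16
  lookup 160.70.209.0: bits 101000000100011011010001 walk d0:H3→d1:H4→d2:-→d3:-→d4:-→d5:-→d6:-→d7:-→d8:-→d9:-→d10:-→d11:-→d12:-→d13:-→d14:-→d15:-→d16:-→d17:-→d18:-→d19:-→d20:-→d21:-→d22:-→d23:-→d24:H1 -> H1
  - 160.70.209.0/24 clear@24
  + 160.70.0.0/16 (H4) depth=16
  + 160.70.209.128/28 (H4) depth=28
  + 149.0.0.0/11 (H0) depth=11
  + 149.21.144.0/20 (H4) depth=20
  + 160.70.209.128/26 (H2) depth=26
  + 149.21.0.0/16 (H3) depth=16
  - 160.70.0.0/16 clear@16
  lookup 160.70.209.129: bits 10100000010001101101000110000001 walk d0:H3→d1:H4→d2:-→d3:-→d4:-→d5:-→d6:-→d7:-→d8:-→d9:-→d10:-→d11:-→d12:-→d13:-→d14:-→d15:-→d16:-→d17:-→d18:-→d19:-→d20:-→d21:-→d22:-→d23:-→d24:-→d25:-→d26:H2→d27:-→d28:H4→d29:-→d30:-→d31:-→d32:H1 -> H1
  lookup 149.21.151.129: bits 1001010100010101100101111 walk d0:H3→d1:H4→d2:-→d3:-→d4:-→d5:-→d6:-→d7:H3→d8:-→d9:-→d10:-→d11:H0→d12:-→d13:-→d14:-→d15:-→d16:H3→d17:-→d18:-→d19:-→d20:H4→d21:-→d22:-→d23:-→d24:-→d25:H2 -> H2
  lookup 149.0.0.19: bits 10010101000 walk d0:H3→d1:H4→d2:-→d3:-→d4:-→d5:-→d6:-→d7:H3→d8:-→d9:-→d10:-→d11:H0 -> H0
  lookup 128.1.174.184: bits 100 walk d0:H3→d1:H4→d2:-→d3:- -> H4

== LOOKUPS ==
["H3","H3","H1","H1","H1","H2","H0","H4"]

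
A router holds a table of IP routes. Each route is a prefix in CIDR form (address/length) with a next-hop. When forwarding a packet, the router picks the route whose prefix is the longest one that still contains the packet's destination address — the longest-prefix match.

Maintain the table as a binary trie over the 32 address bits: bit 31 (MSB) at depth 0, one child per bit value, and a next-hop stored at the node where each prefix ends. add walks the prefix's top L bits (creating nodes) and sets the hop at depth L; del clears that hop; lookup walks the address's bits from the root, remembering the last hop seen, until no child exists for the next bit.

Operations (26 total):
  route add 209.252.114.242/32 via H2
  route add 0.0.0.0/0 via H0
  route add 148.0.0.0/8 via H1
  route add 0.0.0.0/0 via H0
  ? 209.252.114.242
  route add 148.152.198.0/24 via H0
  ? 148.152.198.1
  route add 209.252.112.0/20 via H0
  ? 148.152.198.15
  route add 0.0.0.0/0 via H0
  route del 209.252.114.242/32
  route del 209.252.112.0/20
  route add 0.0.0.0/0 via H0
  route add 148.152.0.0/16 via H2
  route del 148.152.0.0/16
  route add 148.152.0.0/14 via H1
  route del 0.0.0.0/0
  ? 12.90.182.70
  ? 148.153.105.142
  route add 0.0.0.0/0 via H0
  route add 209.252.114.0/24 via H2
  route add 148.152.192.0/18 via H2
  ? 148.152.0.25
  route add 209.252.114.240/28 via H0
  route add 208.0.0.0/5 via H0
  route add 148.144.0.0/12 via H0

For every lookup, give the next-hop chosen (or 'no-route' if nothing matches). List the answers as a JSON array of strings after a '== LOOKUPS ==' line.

Trace:
  + 209.252.114.242/32 (H2) depth=32
  + 0.0.0.0/0 (H0) depth=0
  + 148.0.0.0/8 (H1) depth=8
  + 0.0.0.0/0 (H0) depth=0
  ? 209.252.114.242  path d0:H0→d1:-→d2:-→d3:-→d4:-→d5:-→d6:-→d7:-→d8:-→d9:-→d10:-→d11:-→d12:-→d13:-→d14:-→d15:-→d16:-→d17:-→d18:-→d19:-→d20:-→d21:-→d22:-→d23:-→d24:-→d25:-→d26:-→d27:-→d28:-→d29:-→d30:-→d31:-→d32:H2  best=H2
  + 148.152.198.0/24 (H0) depth=24
  ? 148.152.198.1  path d0:H0→d1:-→d2:-→d3:-→d4:-→d5:-→d6:-→d7:-→d8:H1→d9:-→d10:-→d11:-→d12:-→d13:-→d14:-→d15:-→d16:-→d17:-→d18:-→d19:-→d20:-→d21:-→d22:-→d23:-→d24:H0  best=H0
  + 209.252.112.0/20 (H0) depth=20
  ? 148.152.198.15  path d0:H0→d1:-→d2:-→d3:-→d4:-→d5:-→d6:-→d7:-→d8:H1→d9:-→d10:-→d11:-→d12:-→d13:-→d14:-→d15:-→d16:-→d17:-→d18:-→d19:-→d20:-→d21:-→d22:-→d23:-→d24:H0  best=H0
  + 0.0.0.0/0 (H0) depth=0
  - 209.252.114.242/32 clear@32
  - 209.252.112.0/20 clear@20
  + 0.0.0.0/0 (H0) depth=0
  + 148.152.0.0/16 (H2) depth=16
  - 148.152.0.0/16 clear@16
  + 148.152.0.0/14 (H1) depth=14
  - 0.0.0.0/0 clear@0
  ? 12.90.182.70  path d0:-  best=no-route
  ? 148.153.105.142  path d0:-→d1:-→d2:-→d3:-→d4:-→d5:-→d6:-→d7:-→d8:H1→d9:-→d10:-→d11:-→d12:-→d13:-→d14:H1→d15:-  best=H1
  + 0.0.0.0/0 (H0) depth=0
  + 209.252.114.0/24 (H2) depth=24
  + 148.152.192.0/18 (H2) depth=18
  ? 148.152.0.25  path d0:H0→d1:-→d2:-→d3:-→d4:-→d5:-→d6:-→d7:-→d8:H1→d9:-→d10:-→d11:-→d12:-→d13:-→d14:H1→d15:-→d16:-  best=H1
  + 209.252.114.240/28 (H0) depth=28
  + 208.0.0.0/5 (H0) depth=5
  + 148.144.0.0/12 (H0) depth=12

== LOOKUPS ==
["H2","H0","H0","no-route","H1","H1"]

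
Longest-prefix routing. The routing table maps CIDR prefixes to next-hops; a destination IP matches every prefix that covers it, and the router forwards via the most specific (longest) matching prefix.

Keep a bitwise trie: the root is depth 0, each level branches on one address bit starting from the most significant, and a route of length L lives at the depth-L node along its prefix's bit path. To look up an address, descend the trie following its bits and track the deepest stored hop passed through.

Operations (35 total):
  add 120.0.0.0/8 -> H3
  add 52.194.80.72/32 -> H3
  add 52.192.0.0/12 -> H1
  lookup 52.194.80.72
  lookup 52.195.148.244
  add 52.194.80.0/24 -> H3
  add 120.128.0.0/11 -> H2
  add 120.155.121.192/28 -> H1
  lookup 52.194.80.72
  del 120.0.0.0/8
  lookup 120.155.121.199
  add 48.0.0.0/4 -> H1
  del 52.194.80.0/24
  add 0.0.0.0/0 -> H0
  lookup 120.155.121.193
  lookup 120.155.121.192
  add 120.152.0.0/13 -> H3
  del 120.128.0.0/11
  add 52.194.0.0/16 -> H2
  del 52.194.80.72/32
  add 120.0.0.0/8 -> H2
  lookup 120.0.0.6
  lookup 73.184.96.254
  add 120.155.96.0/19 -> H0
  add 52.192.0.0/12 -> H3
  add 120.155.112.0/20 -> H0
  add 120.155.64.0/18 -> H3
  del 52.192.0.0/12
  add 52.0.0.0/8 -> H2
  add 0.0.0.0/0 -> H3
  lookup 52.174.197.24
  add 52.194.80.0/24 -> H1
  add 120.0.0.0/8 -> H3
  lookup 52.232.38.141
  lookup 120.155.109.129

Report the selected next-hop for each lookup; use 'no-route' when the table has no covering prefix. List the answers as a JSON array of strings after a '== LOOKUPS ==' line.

Trace:
  add 120.0.0.0/8 -> H3 at depth 8
  add 52.194.80.72/32 -> H3 at depth 32
  add 52.192.0.0/12 -> H1 at depth 12
  Q 52.194.80.72: descend 00110100110000100101000001001000 ; hops seen [H1,H3] ; pick H3
  Q 52.195.148.244: descend 001101001100001 ; hops seen [H1] ; pick H1
  add 52.194.80.0/24 -> H3 at depth 24
  add 120.128.0.0/11 -> H2 at depth 11
  add 120.155.121.192/28 -> H1 at depth 28
  Q 52.194.80.72: descend 00110100110000100101000001001000 ; hops seen [H1,H3,H3] ; pick H3
  - 120.0.0.0/8 clear@8
  Q 120.155.121.199: descend 0111100010011011011110011100 ; hops seen [H2,H1] ; pick H1
  add 48.0.0.0/4 -> H1 at depth 4
  - 52.194.80.0/24 clear@24
  add 0.0.0.0/0 -> H0 at depth 0
  Q 120.155.121.193: descend 0111100010011011011110011100 ; hops seen [H0,H2,H1] ; pick H1
  Q 120.155.121.192: descend 0111100010011011011110011100 ; hops seen [H0,H2,H1] ; pick H1
  add 120.152.0.0/13 -> H3 at depth 13
  - 120.128.0.0/11 clear@11
  add 52.194.0.0/16 -> H2 at depth 16
  - 52.194.80.72/32 clear@32
  add 120.0.0.0/8 -> H2 at depth 8
  Q 120.0.0.6: descend 01111000 ; hops seen [H0,H2] ; pick H2
  Q 73.184.96.254: descend 01 ; hops seen [H0] ; pick H0
  add 120.155.96.0/19 -> H0 at depth 19
  add 52.192.0.0/12 -> H3 at depth 12
  add 120.155.112.0/20 -> H0 at depth 20
  add 120.155.64.0/18 -> H3 at depth 18
  - 52.192.0.0/12 clear@12
  add 52.0.0.0/8 -> H2 at depth 8
  add 0.0.0.0/0 -> H3 at depth 0
  Q 52.174.197.24: descend 001101001 ; hops seen [H3,H1,H2] ; pick H2
  add 52.194.80.0/24 -> H1 at depth 24
  add 120.0.0.0/8 -> H3 at depth 8
  Q 52.232.38.141: descend 0011010011 ; hops seen [H3,H1,H2] ; pick H2
  Q 120.155.109.129: descend 0111100010011011011 ; hops seen [H3,H3,H3,H3,H0] ; pick H0

== LOOKUPS ==
["H3","H1","H3","H1","H1","H1","H2","H0","H2","H2","H0"]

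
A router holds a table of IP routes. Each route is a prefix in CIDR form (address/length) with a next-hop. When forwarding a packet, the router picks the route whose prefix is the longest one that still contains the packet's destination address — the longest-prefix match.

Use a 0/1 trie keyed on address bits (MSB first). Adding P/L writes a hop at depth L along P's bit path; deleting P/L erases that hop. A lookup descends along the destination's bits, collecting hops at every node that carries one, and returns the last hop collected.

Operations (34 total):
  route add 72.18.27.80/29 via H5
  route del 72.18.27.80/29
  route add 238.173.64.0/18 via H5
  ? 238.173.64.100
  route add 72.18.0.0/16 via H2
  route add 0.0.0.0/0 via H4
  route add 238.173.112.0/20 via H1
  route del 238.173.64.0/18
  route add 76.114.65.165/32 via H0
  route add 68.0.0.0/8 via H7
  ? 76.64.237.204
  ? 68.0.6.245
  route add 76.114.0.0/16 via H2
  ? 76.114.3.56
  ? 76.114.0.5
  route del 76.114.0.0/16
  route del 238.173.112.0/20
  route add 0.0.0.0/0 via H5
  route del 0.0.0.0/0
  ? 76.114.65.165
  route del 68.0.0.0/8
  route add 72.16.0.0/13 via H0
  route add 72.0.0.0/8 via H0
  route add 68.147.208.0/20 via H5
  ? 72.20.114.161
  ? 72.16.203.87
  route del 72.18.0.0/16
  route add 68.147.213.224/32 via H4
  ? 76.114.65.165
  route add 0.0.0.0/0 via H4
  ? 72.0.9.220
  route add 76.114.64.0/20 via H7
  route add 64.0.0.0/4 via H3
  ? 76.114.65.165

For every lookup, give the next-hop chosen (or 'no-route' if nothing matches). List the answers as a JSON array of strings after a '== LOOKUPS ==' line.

Trace:
  add 72.18.27.80/29 -> H5 at depth 29
  del 72.18.27.80/29 (clear depth 29)
  add 238.173.64.0/18 -> H5 at depth 18
  ? 238.173.64.100  path d0:-→d1:-→d2:-→d3:-→d4:-→d5:-→d6:-→d7:-→d8:-→d9:-→d10:-→d11:-→d12:-→d13:-→d14:-→d15:-→d16:-→d17:-→d18:H5  best=H5
  add 72.18.0.0/16 -> H2 at depth 16
  add 0.0.0.0/0 -> H4 at depth 0
  add 238.173.112.0/20 -> H1 at depth 20
  del 238.173.64.0/18 (clear depth 18)
  add 76.114.65.165/32 -> H0 at depth 32
  add 68.0.0.0/8 -> H7 at depth 8
  ? 76.64.237.204  path d0:H4→d1:-→d2:-→d3:-→d4:-→d5:-→d6:-→d7:-→d8:-→d9:-→d10:-  best=H4
  ? 68.0.6.245  path d0:H4→d1:-→d2:-→d3:-→d4:-→d5:-→d6:-→d7:-→d8:H7  best=H7
  add 76.114.0.0/16 -> H2 at depth 16
  ? 76.114.3.56  path d0:H4→d1:-→d2:-→d3:-→d4:-→d5:-→d6:-→d7:-→d8:-→d9:-→d10:-→d11:-→d12:-→d13:-→d14:-→d15:-→d16:H2→d17:-  best=H2
  ? 76.114.0.5  path d0:H4→d1:-→d2:-→d3:-→d4:-→d5:-→d6:-→d7:-→d8:-→d9:-→d10:-→d11:-→d12:-→d13:-→d14:-→d15:-→d16:H2→d17:-  best=H2
  del 76.114.0.0/16 (clear depth 16)
  del 238.173.112.0/20 (clear depth 20)
  add 0.0.0.0/0 -> H5 at depth 0
  del 0.0.0.0/0 (clear depth 0)
  ? 76.114.65.165  path d0:-→d1:-→d2:-→d3:-→d4:-→d5:-→d6:-→d7:-→d8:-→d9:-→d10:-→d11:-→d12:-→d13:-→d14:-→d15:-→d16:-→d17:-→d18:-→d19:-→d20:-→d21:-→d22:-→d23:-→d24:-→d25:-→d26:-→d27:-→d28:-→d29:-→d30:-→d31:-→d32:H0  best=H0
  del 68.0.0.0/8 (clear depth 8)
  add 72.16.0.0/13 -> H0 at depth 13
  add 72.0.0.0/8 -> H0 at depth 8
  add 68.147.208.0/20 -> H5 at depth 20
  ? 72.20.114.161  path d0:-→d1:-→d2:-→d3:-→d4:-→d5:-→d6:-→d7:-→d8:H0→d9:-→d10:-→d11:-→d12:-→d13:H0  best=H0
  ? 72.16.203.87  path d0:-→d1:-→d2:-→d3:-→d4:-→d5:-→d6:-→d7:-→d8:H0→d9:-→d10:-→d11:-→d12:-→d13:H0→d14:-  best=H0
  del 72.18.0.0/16 (clear depth 16)
  add 68.147.213.224/32 -> H4 at depth 32
  ? 76.114.65.165  path d0:-→d1:-→d2:-→d3:-→d4:-→d5:-→d6:-→d7:-→d8:-→d9:-→d10:-→d11:-→d12:-→d13:-→d14:-→d15:-→d16:-→d17:-→d18:-→d19:-→d20:-→d21:-→d22:-→d23:-→d24:-→d25:-→d26:-→d27:-→d28:-→d29:-→d30:-→d31:-→d32:H0  best=H0
  add 0.0.0.0/0 -> H4 at depth 0
  ? 72.0.9.220  path d0:H4→d1:-→d2:-→d3:-→d4:-→d5:-→d6:-→d7:-→d8:H0→d9:-→d10:-→d11:-  best=H0
  add 76.114.64.0/20 -> H7 at depth 20
  add 64.0.0.0/4 -> H3 at depth 4
  ? 76.114.65.165  path d0:H4→d1:-→d2:-→d3:-→d4:H3→d5:-→d6:-→d7:-→d8:-→d9:-→d10:-→d11:-→d12:-→d13:-→d14:-→d15:-→d16:-→d17:-→d18:-→d19:-→d20:H7→d21:-→d22:-→d23:-→d24:-→d25:-→d26:-→d27:-→d28:-→d29:-→d30:-→d31:-→d32:H0  best=H0

== LOOKUPS ==
["H5","H4","H7","H2","H2","H0","H0","H0","H0","H0","H0"]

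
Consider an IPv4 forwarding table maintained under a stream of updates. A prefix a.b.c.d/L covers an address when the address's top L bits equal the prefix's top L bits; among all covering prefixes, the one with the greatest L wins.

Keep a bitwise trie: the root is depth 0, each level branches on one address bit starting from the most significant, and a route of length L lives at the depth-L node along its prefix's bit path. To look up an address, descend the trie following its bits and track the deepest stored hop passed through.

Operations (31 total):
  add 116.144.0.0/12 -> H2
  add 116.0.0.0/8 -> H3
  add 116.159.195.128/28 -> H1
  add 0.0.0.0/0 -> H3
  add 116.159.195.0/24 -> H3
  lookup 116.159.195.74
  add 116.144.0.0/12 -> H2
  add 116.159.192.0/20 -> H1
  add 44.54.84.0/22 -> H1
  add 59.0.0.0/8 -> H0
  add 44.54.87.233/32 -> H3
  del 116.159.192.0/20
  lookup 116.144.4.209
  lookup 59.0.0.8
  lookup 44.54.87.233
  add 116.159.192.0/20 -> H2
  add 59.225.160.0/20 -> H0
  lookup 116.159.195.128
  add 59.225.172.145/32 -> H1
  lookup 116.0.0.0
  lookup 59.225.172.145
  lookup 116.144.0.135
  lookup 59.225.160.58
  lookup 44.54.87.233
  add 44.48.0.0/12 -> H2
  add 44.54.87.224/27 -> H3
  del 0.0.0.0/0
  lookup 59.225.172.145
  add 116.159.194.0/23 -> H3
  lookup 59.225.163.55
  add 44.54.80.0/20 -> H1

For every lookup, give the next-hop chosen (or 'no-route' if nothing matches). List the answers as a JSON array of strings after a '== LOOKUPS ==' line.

Process each operation:
  + 116.144.0.0/12 (H2) depth=12
  + 116.0.0.0/8 (H3) depth=8
  + 116.159.195.128/28 (H1) depth=28
  + 0.0.0.0/0 (H3) depth=0
  + 116.159.195.0/24 (H3) depth=24
  ? 116.159.195.74  path d0:H3→d1:-→d2:-→d3:-→d4:-→d5:-→d6:-→d7:-→d8:H3→d9:-→d10:-→d11:-→d12:H2→d13:-→d14:-→d15:-→d16:-→d17:-→d18:-→d19:-→d20:-→d21:-→d22:-→d23:-→d24:H3  best=H3
  + 116.144.0.0/12 (H2) depth=12
  + 116.159.192.0/20 (H1) depth=20
  + 44.54.84.0/22 (H1) depth=22
  + 59.0.0.0/8 (H0) depth=8
  + 44.54.87.233/32 (H3) depth=32
  del 116.159.192.0/20 (clear depth 20)
  ? 116.144.4.209  path d0:H3→d1:-→d2:-→d3:-→d4:-→d5:-→d6:-→d7:-→d8:H3→d9:-→d10:-→d11:-→d12:H2  best=H2
  ? 59.0.0.8  path d0:H3→d1:-→d2:-→d3:-→d4:-→d5:-→d6:-→d7:-→d8:H0  best=H0
  ? 44.54.87.233  path d0:H3→d1:-→d2:-→d3:-→d4:-→d5:-→d6:-→d7:-→d8:-→d9:-→d10:-→d11:-→d12:-→d13:-→d14:-→d15:-→d16:-→d17:-→d18:-→d19:-→d20:-→d21:-→d22:H1→d23:-→d24:-→d25:-→d26:-→d27:-→d28:-→d29:-→d30:-→d31:-→d32:H3  best=H3
  + 116.159.192.0/20 (H2) depth=20
  + 59.225.160.0/20 (H0) depth=20
  ? 116.159.195.128  path d0:H3→d1:-→d2:-→d3:-→d4:-→d5:-→d6:-→d7:-→d8:H3→d9:-→d10:-→d11:-→d12:H2→d13:-→d14:-→d15:-→d16:-→d17:-→d18:-→d19:-→d20:H2→d21:-→d22:-→d23:-→d24:H3→d25:-→d26:-→d27:-→d28:H1  best=H1
  + 59.225.172.145/32 (H1) depth=32
  ? 116.0.0.0  path d0:H3→d1:-→d2:-→d3:-→d4:-→d5:-→d6:-→d7:-→d8:H3  best=H3
  ? 59.225.172.145  path d0:H3→d1:-→d2:-→d3:-→d4:-→d5:-→d6:-→d7:-→d8:H0→d9:-→d10:-→d11:-→d12:-→d13:-→d14:-→d15:-→d16:-→d17:-→d18:-→d19:-→d20:H0→d21:-→d22:-→d23:-→d24:-→d25:-→d26:-→d27:-→d28:-→d29:-→d30:-→d31:-→d32:H1  best=H1
  ? 116.144.0.135  path d0:H3→d1:-→d2:-→d3:-→d4:-→d5:-→d6:-→d7:-→d8:H3→d9:-→d10:-→d11:-→d12:H2  best=H2
  ? 59.225.160.58  path d0:H3→d1:-→d2:-→d3:-→d4:-→d5:-→d6:-→d7:-→d8:H0→d9:-→d10:-→d11:-→d12:-→d13:-→d14:-→d15:-→d16:-→d17:-→d18:-→d19:-→d20:H0  best=H0
  ? 44.54.87.233  path d0:H3→d1:-→d2:-→d3:-→d4:-→d5:-→d6:-→d7:-→d8:-→d9:-→d10:-→d11:-→d12:-→d13:-→d14:-→d15:-→d16:-→d17:-→d18:-→d19:-→d20:-→d21:-→d22:H1→d23:-→d24:-→d25:-→d26:-→d27:-→d28:-→d29:-→d30:-→d31:-→d32:H3  best=H3
  + 44.48.0.0/12 (H2) depth=12
  + 44.54.87.224/27 (H3) depth=27
  del 0.0.0.0/0 (clear depth 0)
  ? 59.225.172.145  path d0:-→d1:-→d2:-→d3:-→d4:-→d5:-→d6:-→d7:-→d8:H0→d9:-→d10:-→d11:-→d12:-→d13:-→d14:-→d15:-→d16:-→d17:-→d18:-→d19:-→d20:H0→d21:-→d22:-→d23:-→d24:-→d25:-→d26:-→d27:-→d28:-→d29:-→d30:-→d31:-→d32:H1  best=H1
  + 116.159.194.0/23 (H3) depth=23
  ? 59.225.163.55  path d0:-→d1:-→d2:-→d3:-→d4:-→d5:-→d6:-→d7:-→d8:H0→d9:-→d10:-→d11:-→d12:-→d13:-→d14:-→d15:-→d16:-→d17:-→d18:-→d19:-→d20:H0  best=H0
  + 44.54.80.0/20 (H1) depth=20

== LOOKUPS ==
["H3","H2","H0","H3","H1","H3","H1","H2","H0","H3","H1","H0"]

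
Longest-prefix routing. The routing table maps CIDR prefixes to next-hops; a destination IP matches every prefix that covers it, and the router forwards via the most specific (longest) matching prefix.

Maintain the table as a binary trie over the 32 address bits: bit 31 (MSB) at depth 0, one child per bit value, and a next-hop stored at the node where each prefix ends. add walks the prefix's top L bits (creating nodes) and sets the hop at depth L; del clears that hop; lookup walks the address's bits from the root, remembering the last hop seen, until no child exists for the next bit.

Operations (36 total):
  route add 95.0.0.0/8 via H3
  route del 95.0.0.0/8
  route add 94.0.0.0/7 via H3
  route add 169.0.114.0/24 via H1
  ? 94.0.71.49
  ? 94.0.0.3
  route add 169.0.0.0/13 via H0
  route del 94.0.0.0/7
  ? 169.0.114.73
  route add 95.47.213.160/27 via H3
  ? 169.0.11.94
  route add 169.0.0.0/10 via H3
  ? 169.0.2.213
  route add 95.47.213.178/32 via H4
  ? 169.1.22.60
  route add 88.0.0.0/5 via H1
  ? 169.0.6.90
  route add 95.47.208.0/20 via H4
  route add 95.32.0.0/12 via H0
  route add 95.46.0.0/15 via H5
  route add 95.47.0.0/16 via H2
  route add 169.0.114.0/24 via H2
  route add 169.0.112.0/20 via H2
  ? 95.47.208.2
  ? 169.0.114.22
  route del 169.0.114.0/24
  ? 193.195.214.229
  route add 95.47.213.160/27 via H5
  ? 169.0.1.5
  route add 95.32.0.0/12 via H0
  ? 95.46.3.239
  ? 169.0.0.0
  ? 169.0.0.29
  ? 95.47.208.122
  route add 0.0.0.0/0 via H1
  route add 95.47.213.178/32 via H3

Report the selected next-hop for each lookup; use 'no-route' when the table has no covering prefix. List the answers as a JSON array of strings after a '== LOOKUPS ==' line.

Process each operation:
  + 95.0.0.0/8 (H3) depth=8
  - 95.0.0.0/8 clear@8
  + 94.0.0.0/7 (H3) depth=7
  + 169.0.114.0/24 (H1) depth=24
  Q 94.0.71.49: descend 0101111 ; hops seen [H3] ; pick H3
  Q 94.0.0.3: descend 0101111 ; hops seen [H3] ; pick H3
  + 169.0.0.0/13 (H0) depth=13
  - 94.0.0.0/7 clear@7
  Q 169.0.114.73: descend 101010010000000001110010 ; hops seen [H0,H1] ; pick H1
  + 95.47.213.160/27 (H3) depth=27
  Q 169.0.11.94: descend 10101001000000000 ; hops seen [H0] ; pick H0
  + 169.0.0.0/10 (H3) depth=10
  Q 169.0.2.213: descend 10101001000000000 ; hops seen [H3,H0] ; pick H0
  + 95.47.213.178/32 (H4) depth=32
  Q 169.1.22.60: descend 101010010000000 ; hops seen [H3,H0] ; pick H0
  + 88.0.0.0/5 (H1) depth=5
  Q 169.0.6.90: descend 10101001000000000 ; hops seen [H3,H0] ; pick H0
  + 95.47.208.0/20 (H4) depth=20
  + 95.32.0.0/12 (H0) depth=12
  + 95.46.0.0/15 (H5) depth=15
  + 95.47.0.0/16 (H2) depth=16
  + 169.0.114.0/24 (H2) depth=24
  + 169.0.112.0/20 (H2) depth=20
  Q 95.47.208.2: descend 010111110010111111010 ; hops seen [H1,H0,H5,H2,H4] ; pick H4
  Q 169.0.114.22: descend 101010010000000001110010 ; hops seen [H3,H0,H2,H2] ; pick H2
  - 169.0.114.0/24 clear@24
  Q 193.195.214.229: descend 1 ; hops seen [∅] ; pick no-route
  + 95.47.213.160/27 (H5) depth=27
  Q 169.0.1.5: descend 10101001000000000 ; hops seen [H3,H0] ; pick H0
  + 95.32.0.0/12 (H0) depth=12
  Q 95.46.3.239: descend 010111110010111 ; hops seen [H1,H0,H5] ; pick H5
  Q 169.0.0.0: descend 10101001000000000 ; hops seen [H3,H0] ; pick H0
  Q 169.0.0.29: descend 10101001000000000 ; hops seen [H3,H0] ; pick H0
  Q 95.47.208.122: descend 010111110010111111010 ; hops seen [H1,H0,H5,H2,H4] ; pick H4
  + 0.0.0.0/0 (H1) depth=0
  + 95.47.213.178/32 (H3) depth=32

== LOOKUPS ==
["H3","H3","H1","H0","H0","H0","H0","H4","H2","no-route","H0","H5","H0","H0","H4"]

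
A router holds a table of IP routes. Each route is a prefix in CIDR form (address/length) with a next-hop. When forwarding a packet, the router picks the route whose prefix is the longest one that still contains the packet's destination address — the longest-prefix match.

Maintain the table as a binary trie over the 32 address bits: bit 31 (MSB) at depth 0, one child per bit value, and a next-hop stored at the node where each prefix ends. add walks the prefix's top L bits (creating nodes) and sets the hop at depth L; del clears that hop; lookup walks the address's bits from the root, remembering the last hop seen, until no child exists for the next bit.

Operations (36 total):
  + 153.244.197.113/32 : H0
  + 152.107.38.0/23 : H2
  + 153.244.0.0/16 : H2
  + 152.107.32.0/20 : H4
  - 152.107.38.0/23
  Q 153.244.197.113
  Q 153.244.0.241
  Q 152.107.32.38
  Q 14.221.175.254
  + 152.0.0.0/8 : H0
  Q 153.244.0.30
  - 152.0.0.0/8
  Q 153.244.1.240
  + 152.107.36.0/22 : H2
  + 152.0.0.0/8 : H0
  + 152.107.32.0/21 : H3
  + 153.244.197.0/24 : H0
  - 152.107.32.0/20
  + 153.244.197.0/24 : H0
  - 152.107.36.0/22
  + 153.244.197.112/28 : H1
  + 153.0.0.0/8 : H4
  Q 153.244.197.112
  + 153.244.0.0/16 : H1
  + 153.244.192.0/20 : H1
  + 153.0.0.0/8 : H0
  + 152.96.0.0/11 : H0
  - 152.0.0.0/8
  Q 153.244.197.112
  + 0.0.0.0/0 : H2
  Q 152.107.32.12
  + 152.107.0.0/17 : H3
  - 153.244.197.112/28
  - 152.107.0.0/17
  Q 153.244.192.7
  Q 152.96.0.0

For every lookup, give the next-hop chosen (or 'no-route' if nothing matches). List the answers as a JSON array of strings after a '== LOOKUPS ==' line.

Process each operation:
  + 153.244.197.113/32 (H0) depth=32
  + 152.107.38.0/23 (H2) depth=23
  + 153.244.0.0/16 (H2) depth=16
  + 152.107.32.0/20 (H4) depth=20
  del 152.107.38.0/23 (clear depth 23)
  lookup 153.244.197.113: bits 10011001111101001100010101110001 walk d0:-→d1:-→d2:-→d3:-→d4:-→d5:-→d6:-→d7:-→d8:-→d9:-→d10:-→d11:-→d12:-→d13:-→d14:-→d15:-→d16:H2→d17:-→d18:-→d19:-→d20:-→d21:-→d22:-→d23:-→d24:-→d25:-→d26:-→d27:-→d28:-→d29:-→d30:-→d31:-→d32:H0 -> H0
  lookup 153.244.0.241: bits 1001100111110100 walk d0:-→d1:-→d2:-→d3:-→d4:-→d5:-→d6:-→d7:-→d8:-→d9:-→d10:-→d11:-→d12:-→d13:-→d14:-→d15:-→d16:H2 -> H2
  lookup 152.107.32.38: bits 100110000110101100100 walk d0:-→d1:-→d2:-→d3:-→d4:-→d5:-→d6:-→d7:-→d8:-→d9:-→d10:-→d11:-→d12:-→d13:-→d14:-→d15:-→d16:-→d17:-→d18:-→d19:-→d20:H4→d21:- -> H4
  lookup 14.221.175.254: bits ε walk d0:- -> no-route
  + 152.0.0.0/8 (H0) depth=8
  lookup 153.244.0.30: bits 1001100111110100 walk d0:-→d1:-→d2:-→d3:-→d4:-→d5:-→d6:-→d7:-→d8:-→d9:-→d10:-→d11:-→d12:-→d13:-→d14:-→d15:-→d16:H2 -> H2
  del 152.0.0.0/8 (clear depth 8)
  lookup 153.244.1.240: bits 1001100111110100 walk d0:-→d1:-→d2:-→d3:-→d4:-→d5:-→d6:-→d7:-→d8:-→d9:-→d10:-→d11:-→d12:-→d13:-→d14:-→d15:-→d16:H2 -> H2
  + 152.107.36.0/22 (H2) depth=22
  + 152.0.0.0/8 (H0) depth=8
  + 152.107.32.0/21 (H3) depth=21
  + 153.244.197.0/24 (H0) depth=24
  del 152.107.32.0/20 (clear depth 20)
  + 153.244.197.0/24 (H0) depth=24
  del 152.107.36.0/22 (clear depth 22)
  + 153.244.197.112/28 (H1) depth=28
  + 153.0.0.0/8 (H4) depth=8
  lookup 153.244.197.112: bits 1001100111110100110001010111000 walk d0:-→d1:-→d2:-→d3:-→d4:-→d5:-→d6:-→d7:-→d8:H4→d9:-→d10:-→d11:-→d12:-→d13:-→d14:-→d15:-→d16:H2→d17:-→d18:-→d19:-→d20:-→d21:-→d22:-→d23:-→d24:H0→d25:-→d26:-→d27:-→d28:H1→d29:-→d30:-→d31:- -> H1
  + 153.244.0.0/16 (H1) depth=16
  + 153.244.192.0/20 (H1) depth=20
  + 153.0.0.0/8 (H0) depth=8
  + 152.96.0.0/11 (H0) depth=11
  del 152.0.0.0/8 (clear depth 8)
  lookup 153.244.197.112: bits 1001100111110100110001010111000 walk d0:-→d1:-→d2:-→d3:-→d4:-→d5:-→d6:-→d7:-→d8:H0→d9:-→d10:-→d11:-→d12:-→d13:-→d14:-→d15:-→d16:H1→d17:-→d18:-→d19:-→d20:H1→d21:-→d22:-→d23:-→d24:H0→d25:-→d26:-→d27:-→d28:H1→d29:-→d30:-→d31:- -> H1
  + 0.0.0.0/0 (H2) depth=0
  lookup 152.107.32.12: bits 100110000110101100100 walk d0:H2→d1:-→d2:-→d3:-→d4:-→d5:-→d6:-→d7:-→d8:-→d9:-→d10:-→d11:H0→d12:-→d13:-→d14:-→d15:-→d16:-→d17:-→d18:-→d19:-→d20:-→d21:H3 -> H3
  + 152.107.0.0/17 (H3) depth=17
  del 153.244.197.112/28 (clear depth 28)
  del 152.107.0.0/17 (clear depth 17)
  lookup 153.244.192.7: bits 100110011111010011000 walk d0:H2→d1:-→d2:-→d3:-→d4:-→d5:-→d6:-→d7:-→d8:H0→d9:-→d10:-→d11:-→d12:-→d13:-→d14:-→d15:-→d16:H1→d17:-→d18:-→d19:-→d20:H1→d21:- -> H1
  lookup 152.96.0.0: bits 100110000110 walk d0:H2→d1:-→d2:-→d3:-→d4:-→d5:-→d6:-→d7:-→d8:-→d9:-→d10:-→d11:H0→d12:- -> H0

== LOOKUPS ==
["H0","H2","H4","no-route","H2","H2","H1","H1","H3","H1","H0"]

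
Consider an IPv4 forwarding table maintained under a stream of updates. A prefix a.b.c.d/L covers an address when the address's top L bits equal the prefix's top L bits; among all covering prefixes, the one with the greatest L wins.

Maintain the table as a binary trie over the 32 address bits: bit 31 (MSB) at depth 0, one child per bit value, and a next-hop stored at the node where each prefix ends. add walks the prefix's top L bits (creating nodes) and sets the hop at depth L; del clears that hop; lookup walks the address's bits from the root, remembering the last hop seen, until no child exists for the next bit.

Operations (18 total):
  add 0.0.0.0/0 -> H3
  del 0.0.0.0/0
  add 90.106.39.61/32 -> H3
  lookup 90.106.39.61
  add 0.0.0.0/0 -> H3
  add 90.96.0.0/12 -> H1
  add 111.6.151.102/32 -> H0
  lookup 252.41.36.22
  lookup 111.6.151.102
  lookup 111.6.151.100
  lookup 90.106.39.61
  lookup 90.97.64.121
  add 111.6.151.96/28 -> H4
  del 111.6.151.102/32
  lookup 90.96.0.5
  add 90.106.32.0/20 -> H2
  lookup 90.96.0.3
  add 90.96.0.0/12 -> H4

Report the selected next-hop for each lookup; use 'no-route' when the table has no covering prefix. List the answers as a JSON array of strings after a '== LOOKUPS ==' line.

Process each operation:
  add 0.0.0.0/0 -> H3 at depth 0
  del 0.0.0.0/0 (clear depth 0)
  add 90.106.39.61/32 -> H3 at depth 32
  lookup 90.106.39.61: bits 01011010011010100010011100111101 walk d0:-→d1:-→d2:-→d3:-→d4:-→d5:-→d6:-→d7:-→d8:-→d9:-→d10:-→d11:-→d12:-→d13:-→d14:-→d15:-→d16:-→d17:-→d18:-→d19:-→d20:-→d21:-→d22:-→d23:-→d24:-→d25:-→d26:-→d27:-→d28:-→d29:-→d30:-→d31:-→d32:H3 -> H3
  add 0.0.0.0/0 -> H3 at depth 0
  add 90.96.0.0/12 -> H1 at depth 12
  add 111.6.151.102/32 -> H0 at depth 32
  lookup 252.41.36.22: bits ε walk d0:H3 -> H3
  lookup 111.6.151.102: bits 01101111000001101001011101100110 walk d0:H3→d1:-→d2:-→d3:-→d4:-→d5:-→d6:-→d7:-→d8:-→d9:-→d10:-→d11:-→d12:-→d13:-→d14:-→d15:-→d16:-→d17:-→d18:-→d19:-→d20:-→d21:-→d22:-→d23:-→d24:-→d25:-→d26:-→d27:-→d28:-→d29:-→d30:-→d31:-→d32:H0 -> H0
  lookup 111.6.151.100: bits 011011110000011010010111011001 walk d0:H3→d1:-→d2:-→d3:-→d4:-→d5:-→d6:-→d7:-→d8:-→d9:-→d10:-→d11:-→d12:-→d13:-→d14:-→d15:-→d16:-→d17:-→d18:-→d19:-→d20:-→d21:-→d22:-→d23:-→d24:-→d25:-→d26:-→d27:-→d28:-→d29:-→d30:- -> H3
  lookup 90.106.39.61: bits 01011010011010100010011100111101 walk d0:H3→d1:-→d2:-→d3:-→d4:-→d5:-→d6:-→d7:-→d8:-→d9:-→d10:-→d11:-→d12:H1→d13:-→d14:-→d15:-→d16:-→d17:-→d18:-→d19:-→d20:-→d21:-→d22:-→d23:-→d24:-→d25:-→d26:-→d27:-→d28:-→d29:-→d30:-→d31:-→d32:H3 -> H3
  lookup 90.97.64.121: bits 010110100110 walk d0:H3→d1:-→d2:-→d3:-→d4:-→d5:-→d6:-→d7:-→d8:-→d9:-→d10:-→d11:-→d12:H1 -> H1
  add 111.6.151.96/28 -> H4 at depth 28
  del 111.6.151.102/32 (clear depth 32)
  lookup 90.96.0.5: bits 010110100110 walk d0:H3→d1:-→d2:-→d3:-→d4:-→d5:-→d6:-→d7:-→d8:-→d9:-→d10:-→d11:-→d12:H1 -> H1
  add 90.106.32.0/20 -> H2 at depth 20
  lookup 90.96.0.3: bits 010110100110 walk d0:H3→d1:-→d2:-→d3:-→d4:-→d5:-→d6:-→d7:-→d8:-→d9:-→d10:-→d11:-→d12:H1 -> H1
  add 90.96.0.0/12 -> H4 at depth 12

== LOOKUPS ==
["H3","H3","H0","H3","H3","H1","H1","H1"]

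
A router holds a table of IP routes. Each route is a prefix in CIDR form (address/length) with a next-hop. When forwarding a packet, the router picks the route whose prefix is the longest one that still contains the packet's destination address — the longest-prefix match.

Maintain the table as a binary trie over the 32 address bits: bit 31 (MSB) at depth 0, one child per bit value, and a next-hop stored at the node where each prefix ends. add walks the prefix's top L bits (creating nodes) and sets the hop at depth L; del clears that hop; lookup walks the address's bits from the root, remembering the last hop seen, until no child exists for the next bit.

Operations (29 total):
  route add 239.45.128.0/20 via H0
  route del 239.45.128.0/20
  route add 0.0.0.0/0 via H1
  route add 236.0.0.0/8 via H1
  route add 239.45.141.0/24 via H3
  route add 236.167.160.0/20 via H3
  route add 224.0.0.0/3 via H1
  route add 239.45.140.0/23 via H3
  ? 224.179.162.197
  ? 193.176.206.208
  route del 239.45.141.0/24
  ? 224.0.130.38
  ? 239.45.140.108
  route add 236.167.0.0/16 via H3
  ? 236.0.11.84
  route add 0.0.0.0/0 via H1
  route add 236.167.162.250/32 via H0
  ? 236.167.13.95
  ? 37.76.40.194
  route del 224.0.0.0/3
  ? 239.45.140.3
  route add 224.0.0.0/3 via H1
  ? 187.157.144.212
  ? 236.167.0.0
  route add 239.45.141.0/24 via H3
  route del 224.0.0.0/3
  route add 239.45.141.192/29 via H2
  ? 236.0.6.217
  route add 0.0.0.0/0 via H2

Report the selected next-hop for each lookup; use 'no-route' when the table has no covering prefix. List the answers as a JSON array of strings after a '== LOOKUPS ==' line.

Trace:
  add 239.45.128.0/20 -> H0 at depth 20
  del 239.45.128.0/20 (clear depth 20)
  add 0.0.0.0/0 -> H1 at depth 0
  add 236.0.0.0/8 -> H1 at depth 8
  add 239.45.141.0/24 -> H3 at depth 24
  add 236.167.160.0/20 -> H3 at depth 20
  add 224.0.0.0/3 -> H1 at depth 3
  add 239.45.140.0/23 -> H3 at depth 23
  lookup 224.179.162.197: bits 1110 walk d0:H1→d1:-→d2:-→d3:H1→d4:- -> H1
  lookup 193.176.206.208: bits 11 walk d0:H1→d1:-→d2:- -> H1
  del 239.45.141.0/24 (clear depth 24)
  lookup 224.0.130.38: bits 1110 walk d0:H1→d1:-→d2:-→d3:H1→d4:- -> H1
  lookup 239.45.140.108: bits 11101111001011011000110 walk d0:H1→d1:-→d2:-→d3:H1→d4:-→d5:-→d6:-→d7:-→d8:-→d9:-→d10:-→d11:-→d12:-→d13:-→d14:-→d15:-→d16:-→d17:-→d18:-→d19:-→d20:-→d21:-→d22:-→d23:H3 -> H3
  add 236.167.0.0/16 -> H3 at depth 16
  lookup 236.0.11.84: bits 11101100 walk d0:H1→d1:-→d2:-→d3:H1→d4:-→d5:-→d6:-→d7:-→d8:H1 -> H1
  add 0.0.0.0/0 -> H1 at depth 0
  add 236.167.162.250/32 -> H0 at depth 32
  lookup 236.167.13.95: bits 1110110010100111 walk d0:H1→d1:-→d2:-→d3:H1→d4:-→d5:-→d6:-→d7:-→d8:H1→d9:-→d10:-→d11:-→d12:-→d13:-→d14:-→d15:-→d16:H3 -> H3
  lookup 37.76.40.194: bits ε walk d0:H1 -> H1
  del 224.0.0.0/3 (clear depth 3)
  lookup 239.45.140.3: bits 11101111001011011000110 walk d0:H1→d1:-→d2:-→d3:-→d4:-→d5:-→d6:-→d7:-→d8:-→d9:-→d10:-→d11:-→d12:-→d13:-→d14:-→d15:-→d16:-→d17:-→d18:-→d19:-→d20:-→d21:-→d22:-→d23:H3 -> H3
  add 224.0.0.0/3 -> H1 at depth 3
  lookup 187.157.144.212: bits 1 walk d0:H1→d1:- -> H1
  lookup 236.167.0.0: bits 1110110010100111 walk d0:H1→d1:-→d2:-→d3:H1→d4:-→d5:-→d6:-→d7:-→d8:H1→d9:-→d10:-→d11:-→d12:-→d13:-→d14:-→d15:-→d16:H3 -> H3
  add 239.45.141.0/24 -> H3 at depth 24
  del 224.0.0.0/3 (clear depth 3)
  add 239.45.141.192/29 -> H2 at depth 29
  lookup 236.0.6.217: bits 11101100 walk d0:H1→d1:-→d2:-→d3:-→d4:-→d5:-→d6:-→d7:-→d8:H1 -> H1
  add 0.0.0.0/0 -> H2 at depth 0

== LOOKUPS ==
["H1","H1","H1","H3","H1","H3","H1","H3","H1","H3","H1"]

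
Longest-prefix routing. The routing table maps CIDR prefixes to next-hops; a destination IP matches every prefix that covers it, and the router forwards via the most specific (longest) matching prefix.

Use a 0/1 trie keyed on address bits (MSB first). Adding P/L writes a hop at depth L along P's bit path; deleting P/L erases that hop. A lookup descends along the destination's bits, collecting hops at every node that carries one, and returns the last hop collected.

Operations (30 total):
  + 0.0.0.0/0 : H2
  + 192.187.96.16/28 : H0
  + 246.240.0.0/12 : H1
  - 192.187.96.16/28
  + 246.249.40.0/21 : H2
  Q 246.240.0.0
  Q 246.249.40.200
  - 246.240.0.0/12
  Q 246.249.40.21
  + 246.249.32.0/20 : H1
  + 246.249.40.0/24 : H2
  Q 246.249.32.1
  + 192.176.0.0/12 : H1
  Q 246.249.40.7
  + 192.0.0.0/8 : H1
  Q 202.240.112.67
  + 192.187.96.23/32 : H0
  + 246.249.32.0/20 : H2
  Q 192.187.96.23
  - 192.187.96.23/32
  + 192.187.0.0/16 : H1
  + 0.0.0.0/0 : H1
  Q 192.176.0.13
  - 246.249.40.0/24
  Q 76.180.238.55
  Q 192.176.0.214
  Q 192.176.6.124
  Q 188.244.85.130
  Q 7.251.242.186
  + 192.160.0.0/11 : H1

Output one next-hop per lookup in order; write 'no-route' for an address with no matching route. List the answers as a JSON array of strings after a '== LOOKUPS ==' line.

Trace:
  + 0.0.0.0/0 (H2) depth=0
  + 192.187.96.16/28 (H0) depth=28
  + 246.240.0.0/12 (H1) depth=12
  del 192.187.96.16/28 (clear depth 28)
  + 246.249.40.0/21 (H2) depth=21
  ? 246.240.0.0  path d0:H2→d1:-→d2:-→d3:-→d4:-→d5:-→d6:-→d7:-→d8:-→d9:-→d10:-→d11:-→d12:H1  best=H1
  ? 246.249.40.200  path d0:H2→d1:-→d2:-→d3:-→d4:-→d5:-→d6:-→d7:-→d8:-→d9:-→d10:-→d11:-→d12:H1→d13:-→d14:-→d15:-→d16:-→d17:-→d18:-→d19:-→d20:-→d21:H2  best=H2
  del 246.240.0.0/12 (clear depth 12)
  ? 246.249.40.21  path d0:H2→d1:-→d2:-→d3:-→d4:-→d5:-→d6:-→d7:-→d8:-→d9:-→d10:-→d11:-→d12:-→d13:-→d14:-→d15:-→d16:-→d17:-→d18:-→d19:-→d20:-→d21:H2  best=H2
  + 246.249.32.0/20 (H1) depth=20
  + 246.249.40.0/24 (H2) depth=24
  ? 246.249.32.1  path d0:H2→d1:-→d2:-→d3:-→d4:-→d5:-→d6:-→d7:-→d8:-→d9:-→d10:-→d11:-→d12:-→d13:-→d14:-→d15:-→d16:-→d17:-→d18:-→d19:-→d20:H1  best=H1
  + 192.176.0.0/12 (H1) depth=12
  ? 246.249.40.7  path d0:H2→d1:-→d2:-→d3:-→d4:-→d5:-→d6:-→d7:-→d8:-→d9:-→d10:-→d11:-→d12:-→d13:-→d14:-→d15:-→d16:-→d17:-→d18:-→d19:-→d20:H1→d21:H2→d22:-→d23:-→d24:H2  best=H2
  + 192.0.0.0/8 (H1) depth=8
  ? 202.240.112.67  path d0:H2→d1:-→d2:-→d3:-→d4:-  best=H2
  + 192.187.96.23/32 (H0) depth=32
  + 246.249.32.0/20 (H2) depth=20
  ? 192.187.96.23  path d0:H2→d1:-→d2:-→d3:-→d4:-→d5:-→d6:-→d7:-→d8:H1→d9:-→d10:-→d11:-→d12:H1→d13:-→d14:-→d15:-→d16:-→d17:-→d18:-→d19:-→d20:-→d21:-→d22:-→d23:-→d24:-→d25:-→d26:-→d27:-→d28:-→d29:-→d30:-→d31:-→d32:H0  best=H0
  del 192.187.96.23/32 (clear depth 32)
  + 192.187.0.0/16 (H1) depth=16
  + 0.0.0.0/0 (H1) depth=0
  ? 192.176.0.13  path d0:H1→d1:-→d2:-→d3:-→d4:-→d5:-→d6:-→d7:-→d8:H1→d9:-→d10:-→d11:-→d12:H1  best=H1
  del 246.249.40.0/24 (clear depth 24)
  ? 76.180.238.55  path d0:H1  best=H1
  ? 192.176.0.214  path d0:H1→d1:-→d2:-→d3:-→d4:-→d5:-→d6:-→d7:-→d8:H1→d9:-→d10:-→d11:-→d12:H1  best=H1
  ? 192.176.6.124  path d0:H1→d1:-→d2:-→d3:-→d4:-→d5:-→d6:-→d7:-→d8:H1→d9:-→d10:-→d11:-→d12:H1  best=H1
  ? 188.244.85.130  path d0:H1→d1:-  best=H1
  ? 7.251.242.186  path d0:H1  best=H1
  + 192.160.0.0/11 (H1) depth=11

== LOOKUPS ==
["H1","H2","H2","H1","H2","H2","H0","H1","H1","H1","H1","H1","H1"]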